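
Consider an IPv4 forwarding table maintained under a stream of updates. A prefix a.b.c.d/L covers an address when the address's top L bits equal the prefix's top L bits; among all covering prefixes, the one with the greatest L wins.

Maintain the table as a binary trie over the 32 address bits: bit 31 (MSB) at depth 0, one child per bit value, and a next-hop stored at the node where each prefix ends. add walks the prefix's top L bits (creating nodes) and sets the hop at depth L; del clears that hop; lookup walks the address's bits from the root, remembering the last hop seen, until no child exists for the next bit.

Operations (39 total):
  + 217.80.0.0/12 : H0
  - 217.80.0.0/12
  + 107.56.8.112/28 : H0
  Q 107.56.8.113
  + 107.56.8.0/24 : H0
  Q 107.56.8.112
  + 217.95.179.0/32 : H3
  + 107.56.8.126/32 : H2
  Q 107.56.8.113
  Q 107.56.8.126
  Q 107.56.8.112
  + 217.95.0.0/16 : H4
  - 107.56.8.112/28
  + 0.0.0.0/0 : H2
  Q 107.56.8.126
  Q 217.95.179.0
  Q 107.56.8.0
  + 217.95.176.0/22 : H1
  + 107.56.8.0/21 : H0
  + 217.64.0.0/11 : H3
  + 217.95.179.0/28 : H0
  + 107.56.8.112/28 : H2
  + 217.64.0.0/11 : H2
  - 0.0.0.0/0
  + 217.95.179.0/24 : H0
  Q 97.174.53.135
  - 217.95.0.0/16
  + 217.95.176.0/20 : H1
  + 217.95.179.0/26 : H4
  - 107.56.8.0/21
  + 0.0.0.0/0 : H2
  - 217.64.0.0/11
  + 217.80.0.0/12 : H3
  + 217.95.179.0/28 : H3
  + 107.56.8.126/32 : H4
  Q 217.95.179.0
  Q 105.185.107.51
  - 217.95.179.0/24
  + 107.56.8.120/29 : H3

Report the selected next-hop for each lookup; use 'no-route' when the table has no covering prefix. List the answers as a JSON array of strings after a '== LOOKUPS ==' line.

Apply in order:
  + 217.80.0.0/12 (H0) depth=12
  del 217.80.0.0/12 (clear depth 12)
  + 107.56.8.112/28 (H0) depth=28
  Q 107.56.8.113: descend 0110101100111000000010000111 ; hops seen [H0] ; pick H0
  + 107.56.8.0/24 (H0) depth=24
  Q 107.56.8.112: descend 0110101100111000000010000111 ; hops seen [H0,H0] ; pick H0
  + 217.95.179.0/32 (H3) depth=32
  + 107.56.8.126/32 (H2) depth=32
  Q 107.56.8.113: descend 0110101100111000000010000111 ; hops seen [H0,H0] ; pick H0
  Q 107.56.8.126: descend 01101011001110000000100001111110 ; hops seen [H0,H0,H2] ; pick H2
  Q 107.56.8.112: descend 0110101100111000000010000111 ; hops seen [H0,H0] ; pick H0
  + 217.95.0.0/16 (H4) depth=16
  del 107.56.8.112/28 (clear depth 28)
  + 0.0.0.0/0 (H2) depth=0
  Q 107.56.8.126: descend 01101011001110000000100001111110 ; hops seen [H2,H0,H2] ; pick H2
  Q 217.95.179.0: descend 11011001010111111011001100000000 ; hops seen [H2,H4,H3] ; pick H3
  Q 107.56.8.0: descend 0110101100111000000010000 ; hops seen [H2,H0] ; pick H0
  + 217.95.176.0/22 (H1) depth=22
  + 107.56.8.0/21 (H0) depth=21
  + 217.64.0.0/11 (H3) depth=11
  + 217.95.179.0/28 (H0) depth=28
  + 107.56.8.112/28 (H2) depth=28
  + 217.64.0.0/11 (H2) depth=11
  del 0.0.0.0/0 (clear depth 0)
  + 217.95.179.0/24 (H0) depth=24
  Q 97.174.53.135: descend 0110 ; hops seen [∅] ; pick no-route
  del 217.95.0.0/16 (clear depth 16)
  + 217.95.176.0/20 (H1) depth=20
  + 217.95.179.0/26 (H4) depth=26
  del 107.56.8.0/21 (clear depth 21)
  + 0.0.0.0/0 (H2) depth=0
  del 217.64.0.0/11 (clear depth 11)
  + 217.80.0.0/12 (H3) depth=12
  + 217.95.179.0/28 (H3) depth=28
  + 107.56.8.126/32 (H4) depth=32
  Q 217.95.179.0: descend 11011001010111111011001100000000 ; hops seen [H2,H3,H1,H1,H0,H4,H3,H3] ; pick H3
  Q 105.185.107.51: descend 011010 ; hops seen [H2] ; pick H2
  del 217.95.179.0/24 (clear depth 24)
  + 107.56.8.120/29 (H3) depth=29

== LOOKUPS ==
["H0","H0","H0","H2","H0","H2","H3","H0","no-route","H3","H2"]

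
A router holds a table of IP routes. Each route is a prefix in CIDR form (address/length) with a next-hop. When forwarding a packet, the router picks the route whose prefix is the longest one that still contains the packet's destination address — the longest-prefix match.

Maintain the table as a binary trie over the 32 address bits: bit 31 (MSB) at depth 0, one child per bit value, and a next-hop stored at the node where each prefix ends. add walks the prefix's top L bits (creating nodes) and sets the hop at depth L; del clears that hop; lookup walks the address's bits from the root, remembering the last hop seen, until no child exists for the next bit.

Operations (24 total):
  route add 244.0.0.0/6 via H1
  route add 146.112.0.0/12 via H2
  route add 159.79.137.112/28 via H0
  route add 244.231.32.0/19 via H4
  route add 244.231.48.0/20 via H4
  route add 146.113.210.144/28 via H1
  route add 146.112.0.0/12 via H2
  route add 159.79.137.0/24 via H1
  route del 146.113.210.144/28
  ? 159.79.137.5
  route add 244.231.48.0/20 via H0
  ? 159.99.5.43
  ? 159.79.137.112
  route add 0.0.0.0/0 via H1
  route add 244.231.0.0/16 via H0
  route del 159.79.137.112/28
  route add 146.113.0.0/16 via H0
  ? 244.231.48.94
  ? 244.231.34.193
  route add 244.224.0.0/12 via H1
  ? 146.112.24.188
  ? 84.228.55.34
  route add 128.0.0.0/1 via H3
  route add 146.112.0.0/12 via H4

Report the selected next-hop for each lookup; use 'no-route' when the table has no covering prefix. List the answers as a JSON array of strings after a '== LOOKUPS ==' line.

Trace:
  + 244.0.0.0/6 (H1) depth=6
  + 146.112.0.0/12 (H2) depth=12
  + 159.79.137.112/28 (H0) depth=28
  + 244.231.32.0/19 (H4) depth=19
  + 244.231.48.0/20 (H4) depth=20
  + 146.113.210.144/28 (H1) depth=28
  + 146.112.0.0/12 (H2) depth=12
  + 159.79.137.0/24 (H1) depth=24
  - 146.113.210.144/28 clear@28
  Q 159.79.137.5: descend 1001111101001111100010010 ; hops seen [H1] ; pick H1
  + 244.231.48.0/20 (H0) depth=20
  Q 159.99.5.43: descend 1001111101 ; hops seen [∅] ; pick no-route
  Q 159.79.137.112: descend 1001111101001111100010010111 ; hops seen [H1,H0] ; pick H0
  + 0.0.0.0/0 (H1) depth=0
  + 244.231.0.0/16 (H0) depth=16
  - 159.79.137.112/28 clear@28
  + 146.113.0.0/16 (H0) depth=16
  Q 244.231.48.94: descend 11110100111001110011 ; hops seen [H1,H1,H0,H4,H0] ; pick H0
  Q 244.231.34.193: descend 1111010011100111001 ; hops seen [H1,H1,H0,H4] ; pick H4
  + 244.224.0.0/12 (H1) depth=12
  Q 146.112.24.188: descend 100100100111000 ; hops seen [H1,H2] ; pick H2
  Q 84.228.55.34: descend ε ; hops seen [H1] ; pick H1
  + 128.0.0.0/1 (H3) depth=1
  + 146.112.0.0/12 (H4) depth=12

== LOOKUPS ==
["H1","no-route","H0","H0","H4","H2","H1"]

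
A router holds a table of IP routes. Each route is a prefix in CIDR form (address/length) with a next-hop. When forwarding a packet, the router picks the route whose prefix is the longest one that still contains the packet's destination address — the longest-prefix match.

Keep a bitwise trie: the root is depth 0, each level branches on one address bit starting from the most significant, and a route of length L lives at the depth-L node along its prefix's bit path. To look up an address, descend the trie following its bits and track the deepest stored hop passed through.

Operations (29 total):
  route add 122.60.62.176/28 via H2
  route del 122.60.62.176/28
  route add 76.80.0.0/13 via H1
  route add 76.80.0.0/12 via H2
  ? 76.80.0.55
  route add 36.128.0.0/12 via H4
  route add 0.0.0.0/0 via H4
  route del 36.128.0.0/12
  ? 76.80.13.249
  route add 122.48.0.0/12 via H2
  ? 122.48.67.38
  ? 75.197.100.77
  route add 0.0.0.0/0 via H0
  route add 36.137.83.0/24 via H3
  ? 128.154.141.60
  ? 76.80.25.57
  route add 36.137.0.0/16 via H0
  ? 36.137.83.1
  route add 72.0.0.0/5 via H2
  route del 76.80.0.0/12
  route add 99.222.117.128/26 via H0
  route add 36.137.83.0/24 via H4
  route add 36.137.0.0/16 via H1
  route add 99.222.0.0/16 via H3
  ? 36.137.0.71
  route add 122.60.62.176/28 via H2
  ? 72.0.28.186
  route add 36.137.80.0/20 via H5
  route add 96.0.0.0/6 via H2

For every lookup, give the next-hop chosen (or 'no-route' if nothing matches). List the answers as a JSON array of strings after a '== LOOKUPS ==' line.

Process each operation:
  + 122.60.62.176/28 (H2) depth=28
  del 122.60.62.176/28 (clear depth 28)
  + 76.80.0.0/13 (H1) depth=13
  + 76.80.0.0/12 (H2) depth=12
  ? 76.80.0.55  path d0:-→d1:-→d2:-→d3:-→d4:-→d5:-→d6:-→d7:-→d8:-→d9:-→d10:-→d11:-→d12:H2→d13:H1  best=H1
  + 36.128.0.0/12 (H4) depth=12
  + 0.0.0.0/0 (H4) depth=0
  del 36.128.0.0/12 (clear depth 12)
  ? 76.80.13.249  path d0:H4→d1:-→d2:-→d3:-→d4:-→d5:-→d6:-→d7:-→d8:-→d9:-→d10:-→d11:-→d12:H2→d13:H1  best=H1
  + 122.48.0.0/12 (H2) depth=12
  ? 122.48.67.38  path d0:H4→d1:-→d2:-→d3:-→d4:-→d5:-→d6:-→d7:-→d8:-→d9:-→d10:-→d11:-→d12:H2  best=H2
  ? 75.197.100.77  path d0:H4→d1:-→d2:-→d3:-→d4:-→d5:-  best=H4
  + 0.0.0.0/0 (H0) depth=0
  + 36.137.83.0/24 (H3) depth=24
  ? 128.154.141.60  path d0:H0  best=H0
  ? 76.80.25.57  path d0:H0→d1:-→d2:-→d3:-→d4:-→d5:-→d6:-→d7:-→d8:-→d9:-→d10:-→d11:-→d12:H2→d13:H1  best=H1
  + 36.137.0.0/16 (H0) depth=16
  ? 36.137.83.1  path d0:H0→d1:-→d2:-→d3:-→d4:-→d5:-→d6:-→d7:-→d8:-→d9:-→d10:-→d11:-→d12:-→d13:-→d14:-→d15:-→d16:H0→d17:-→d18:-→d19:-→d20:-→d21:-→d22:-→d23:-→d24:H3  best=H3
  + 72.0.0.0/5 (H2) depth=5
  del 76.80.0.0/12 (clear depth 12)
  + 99.222.117.128/26 (H0) depth=26
  + 36.137.83.0/24 (H4) depth=24
  + 36.137.0.0/16 (H1) depth=16
  + 99.222.0.0/16 (H3) depth=16
  ? 36.137.0.71  path d0:H0→d1:-→d2:-→d3:-→d4:-→d5:-→d6:-→d7:-→d8:-→d9:-→d10:-→d11:-→d12:-→d13:-→d14:-→d15:-→d16:H1→d17:-  best=H1
  + 122.60.62.176/28 (H2) depth=28
  ? 72.0.28.186  path d0:H0→d1:-→d2:-→d3:-→d4:-→d5:H2  best=H2
  + 36.137.80.0/20 (H5) depth=20
  + 96.0.0.0/6 (H2) depth=6

== LOOKUPS ==
["H1","H1","H2","H4","H0","H1","H3","H1","H2"]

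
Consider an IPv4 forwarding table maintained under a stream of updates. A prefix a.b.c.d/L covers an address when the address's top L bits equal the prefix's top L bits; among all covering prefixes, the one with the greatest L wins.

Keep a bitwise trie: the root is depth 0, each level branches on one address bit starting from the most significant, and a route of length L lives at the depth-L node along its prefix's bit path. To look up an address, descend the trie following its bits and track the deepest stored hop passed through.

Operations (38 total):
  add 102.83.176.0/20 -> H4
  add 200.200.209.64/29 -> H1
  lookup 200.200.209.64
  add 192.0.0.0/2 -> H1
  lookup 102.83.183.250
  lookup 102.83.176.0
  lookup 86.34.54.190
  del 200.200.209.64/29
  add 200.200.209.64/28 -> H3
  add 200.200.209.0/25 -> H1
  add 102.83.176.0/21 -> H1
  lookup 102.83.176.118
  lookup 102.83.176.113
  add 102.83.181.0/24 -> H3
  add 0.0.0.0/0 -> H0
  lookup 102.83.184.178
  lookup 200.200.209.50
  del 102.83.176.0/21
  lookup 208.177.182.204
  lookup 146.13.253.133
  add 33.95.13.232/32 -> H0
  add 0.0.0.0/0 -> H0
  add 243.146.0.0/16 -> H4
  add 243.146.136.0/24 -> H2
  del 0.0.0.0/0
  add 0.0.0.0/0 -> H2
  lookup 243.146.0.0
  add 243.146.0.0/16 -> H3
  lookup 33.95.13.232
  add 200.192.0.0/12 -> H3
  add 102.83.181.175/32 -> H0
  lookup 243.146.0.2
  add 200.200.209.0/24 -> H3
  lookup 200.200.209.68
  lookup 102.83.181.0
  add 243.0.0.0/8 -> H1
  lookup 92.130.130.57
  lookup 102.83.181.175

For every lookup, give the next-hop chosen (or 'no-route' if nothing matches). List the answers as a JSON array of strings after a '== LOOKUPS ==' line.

Process each operation:
  add 102.83.176.0/20 -> H4 at depth 20
  add 200.200.209.64/29 -> H1 at depth 29
  lookup 200.200.209.64: bits 11001000110010001101000101000 walk d0:-→d1:-→d2:-→d3:-→d4:-→d5:-→d6:-→d7:-→d8:-→d9:-→d10:-→d11:-→d12:-→d13:-→d14:-→d15:-→d16:-→d17:-→d18:-→d19:-→d20:-→d21:-→d22:-→d23:-→d24:-→d25:-→d26:-→d27:-→d28:-→d29:H1 -> H1
  add 192.0.0.0/2 -> H1 at depth 2
  lookup 102.83.183.250: bits 01100110010100111011 walk d0:-→d1:-→d2:-→d3:-→d4:-→d5:-→d6:-→d7:-→d8:-→d9:-→d10:-→d11:-→d12:-→d13:-→d14:-→d15:-→d16:-→d17:-→d18:-→d19:-→d20:H4 -> H4
  lookup 102.83.176.0: bits 01100110010100111011 walk d0:-→d1:-→d2:-→d3:-→d4:-→d5:-→d6:-→d7:-→d8:-→d9:-→d10:-→d11:-→d12:-→d13:-→d14:-→d15:-→d16:-→d17:-→d18:-→d19:-→d20:H4 -> H4
  lookup 86.34.54.190: bits 01 walk d0:-→d1:-→d2:- -> no-route
  del 200.200.209.64/29 (clear depth 29)
  add 200.200.209.64/28 -> H3 at depth 28
  add 200.200.209.0/25 -> H1 at depth 25
  add 102.83.176.0/21 -> H1 at depth 21
  lookup 102.83.176.118: bits 011001100101001110110 walk d0:-→d1:-→d2:-→d3:-→d4:-→d5:-→d6:-→d7:-→d8:-→d9:-→d10:-→d11:-→d12:-→d13:-→d14:-→d15:-→d16:-→d17:-→d18:-→d19:-→d20:H4→d21:H1 -> H1
  lookup 102.83.176.113: bits 011001100101001110110 walk d0:-→d1:-→d2:-→d3:-→d4:-→d5:-→d6:-→d7:-→d8:-→d9:-→d10:-→d11:-→d12:-→d13:-→d14:-→d15:-→d16:-→d17:-→d18:-→d19:-→d20:H4→d21:H1 -> H1
  add 102.83.181.0/24 -> H3 at depth 24
  add 0.0.0.0/0 -> H0 at depth 0
  lookup 102.83.184.178: bits 01100110010100111011 walk d0:H0→d1:-→d2:-→d3:-→d4:-→d5:-→d6:-→d7:-→d8:-→d9:-→d10:-→d11:-→d12:-→d13:-→d14:-→d15:-→d16:-→d17:-→d18:-→d19:-→d20:H4 -> H4
  lookup 200.200.209.50: bits 1100100011001000110100010 walk d0:H0→d1:-→d2:H1→d3:-→d4:-→d5:-→d6:-→d7:-→d8:-→d9:-→d10:-→d11:-→d12:-→d13:-→d14:-→d15:-→d16:-→d17:-→d18:-→d19:-→d20:-→d21:-→d22:-→d23:-→d24:-→d25:H1 -> H1
  del 102.83.176.0/21 (clear depth 21)
  lookup 208.177.182.204: bits 110 walk d0:H0→d1:-→d2:H1→d3:- -> H1
  lookup 146.13.253.133: bits 1 walk d0:H0→d1:- -> H0
  add 33.95.13.232/32 -> H0 at depth 32
  add 0.0.0.0/0 -> H0 at depth 0
  add 243.146.0.0/16 -> H4 at depth 16
  add 243.146.136.0/24 -> H2 at depth 24
  del 0.0.0.0/0 (clear depth 0)
  add 0.0.0.0/0 -> H2 at depth 0
  lookup 243.146.0.0: bits 1111001110010010 walk d0:H2→d1:-→d2:H1→d3:-→d4:-→d5:-→d6:-→d7:-→d8:-→d9:-→d10:-→d11:-→d12:-→d13:-→d14:-→d15:-→d16:H4 -> H4
  add 243.146.0.0/16 -> H3 at depth 16
  lookup 33.95.13.232: bits 00100001010111110000110111101000 walk d0:H2→d1:-→d2:-→d3:-→d4:-→d5:-→d6:-→d7:-→d8:-→d9:-→d10:-→d11:-→d12:-→d13:-→d14:-→d15:-→d16:-→d17:-→d18:-→d19:-→d20:-→d21:-→d22:-→d23:-→d24:-→d25:-→d26:-→d27:-→d28:-→d29:-→d30:-→d31:-→d32:H0 -> H0
  add 200.192.0.0/12 -> H3 at depth 12
  add 102.83.181.175/32 -> H0 at depth 32
  lookup 243.146.0.2: bits 1111001110010010 walk d0:H2→d1:-→d2:H1→d3:-→d4:-→d5:-→d6:-→d7:-→d8:-→d9:-→d10:-→d11:-→d12:-→d13:-→d14:-→d15:-→d16:H3 -> H3
  add 200.200.209.0/24 -> H3 at depth 24
  lookup 200.200.209.68: bits 11001000110010001101000101000 walk d0:H2→d1:-→d2:H1→d3:-→d4:-→d5:-→d6:-→d7:-→d8:-→d9:-→d10:-→d11:-→d12:H3→d13:-→d14:-→d15:-→d16:-→d17:-→d18:-→d19:-→d20:-→d21:-→d22:-→d23:-→d24:H3→d25:H1→d26:-→d27:-→d28:H3→d29:- -> H3
  lookup 102.83.181.0: bits 011001100101001110110101 walk d0:H2→d1:-→d2:-→d3:-→d4:-→d5:-→d6:-→d7:-→d8:-→d9:-→d10:-→d11:-→d12:-→d13:-→d14:-→d15:-→d16:-→d17:-→d18:-→d19:-→d20:H4→d21:-→d22:-→d23:-→d24:H3 -> H3
  add 243.0.0.0/8 -> H1 at depth 8
  lookup 92.130.130.57: bits 01 walk d0:H2→d1:-→d2:- -> H2
  lookup 102.83.181.175: bits 01100110010100111011010110101111 walk d0:H2→d1:-→d2:-→d3:-→d4:-→d5:-→d6:-→d7:-→d8:-→d9:-→d10:-→d11:-→d12:-→d13:-→d14:-→d15:-→d16:-→d17:-→d18:-→d19:-→d20:H4→d21:-→d22:-→d23:-→d24:H3→d25:-→d26:-→d27:-→d28:-→d29:-→d30:-→d31:-→d32:H0 -> H0

== LOOKUPS ==
["H1","H4","H4","no-route","H1","H1","H4","H1","H1","H0","H4","H0","H3","H3","H3","H2","H0"]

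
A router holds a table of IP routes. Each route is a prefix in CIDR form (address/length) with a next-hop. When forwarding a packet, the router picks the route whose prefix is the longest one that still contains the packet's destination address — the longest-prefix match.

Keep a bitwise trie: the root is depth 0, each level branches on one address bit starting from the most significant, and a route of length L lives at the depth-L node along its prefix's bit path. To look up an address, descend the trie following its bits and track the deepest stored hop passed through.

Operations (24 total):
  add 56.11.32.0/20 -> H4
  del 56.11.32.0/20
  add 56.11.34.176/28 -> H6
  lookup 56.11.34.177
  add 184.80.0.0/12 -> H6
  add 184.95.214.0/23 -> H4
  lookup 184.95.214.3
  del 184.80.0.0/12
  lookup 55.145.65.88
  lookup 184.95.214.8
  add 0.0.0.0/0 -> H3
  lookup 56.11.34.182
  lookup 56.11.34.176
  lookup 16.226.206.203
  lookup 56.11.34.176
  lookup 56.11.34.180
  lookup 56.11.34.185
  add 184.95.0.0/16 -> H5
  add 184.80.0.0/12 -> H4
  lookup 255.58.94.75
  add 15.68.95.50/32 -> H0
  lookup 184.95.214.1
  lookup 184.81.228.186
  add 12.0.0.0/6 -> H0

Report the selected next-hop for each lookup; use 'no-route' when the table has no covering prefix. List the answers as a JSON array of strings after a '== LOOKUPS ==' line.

Process each operation:
  add 56.11.32.0/20 -> H4 at depth 20
  del 56.11.32.0/20 (clear depth 20)
  add 56.11.34.176/28 -> H6 at depth 28
  ? 56.11.34.177  path d0:-→d1:-→d2:-→d3:-→d4:-→d5:-→d6:-→d7:-→d8:-→d9:-→d10:-→d11:-→d12:-→d13:-→d14:-→d15:-→d16:-→d17:-→d18:-→d19:-→d20:-→d21:-→d22:-→d23:-→d24:-→d25:-→d26:-→d27:-→d28:H6  best=H6
  add 184.80.0.0/12 -> H6 at depth 12
  add 184.95.214.0/23 -> H4 at depth 23
  ? 184.95.214.3  path d0:-→d1:-→d2:-→d3:-→d4:-→d5:-→d6:-→d7:-→d8:-→d9:-→d10:-→d11:-→d12:H6→d13:-→d14:-→d15:-→d16:-→d17:-→d18:-→d19:-→d20:-→d21:-→d22:-→d23:H4  best=H4
  del 184.80.0.0/12 (clear depth 12)
  ? 55.145.65.88  path d0:-→d1:-→d2:-→d3:-→d4:-  best=no-route
  ? 184.95.214.8  path d0:-→d1:-→d2:-→d3:-→d4:-→d5:-→d6:-→d7:-→d8:-→d9:-→d10:-→d11:-→d12:-→d13:-→d14:-→d15:-→d16:-→d17:-→d18:-→d19:-→d20:-→d21:-→d22:-→d23:H4  best=H4
  add 0.0.0.0/0 -> H3 at depth 0
  ? 56.11.34.182  path d0:H3→d1:-→d2:-→d3:-→d4:-→d5:-→d6:-→d7:-→d8:-→d9:-→d10:-→d11:-→d12:-→d13:-→d14:-→d15:-→d16:-→d17:-→d18:-→d19:-→d20:-→d21:-→d22:-→d23:-→d24:-→d25:-→d26:-→d27:-→d28:H6  best=H6
  ? 56.11.34.176  path d0:H3→d1:-→d2:-→d3:-→d4:-→d5:-→d6:-→d7:-→d8:-→d9:-→d10:-→d11:-→d12:-→d13:-→d14:-→d15:-→d16:-→d17:-→d18:-→d19:-→d20:-→d21:-→d22:-→d23:-→d24:-→d25:-→d26:-→d27:-→d28:H6  best=H6
  ? 16.226.206.203  path d0:H3→d1:-→d2:-  best=H3
  ? 56.11.34.176  path d0:H3→d1:-→d2:-→d3:-→d4:-→d5:-→d6:-→d7:-→d8:-→d9:-→d10:-→d11:-→d12:-→d13:-→d14:-→d15:-→d16:-→d17:-→d18:-→d19:-→d20:-→d21:-→d22:-→d23:-→d24:-→d25:-→d26:-→d27:-→d28:H6  best=H6
  ? 56.11.34.180  path d0:H3→d1:-→d2:-→d3:-→d4:-→d5:-→d6:-→d7:-→d8:-→d9:-→d10:-→d11:-→d12:-→d13:-→d14:-→d15:-→d16:-→d17:-→d18:-→d19:-→d20:-→d21:-→d22:-→d23:-→d24:-→d25:-→d26:-→d27:-→d28:H6  best=H6
  ? 56.11.34.185  path d0:H3→d1:-→d2:-→d3:-→d4:-→d5:-→d6:-→d7:-→d8:-→d9:-→d10:-→d11:-→d12:-→d13:-→d14:-→d15:-→d16:-→d17:-→d18:-→d19:-→d20:-→d21:-→d22:-→d23:-→d24:-→d25:-→d26:-→d27:-→d28:H6  best=H6
  add 184.95.0.0/16 -> H5 at depth 16
  add 184.80.0.0/12 -> H4 at depth 12
  ? 255.58.94.75  path d0:H3→d1:-  best=H3
  add 15.68.95.50/32 -> H0 at depth 32
  ? 184.95.214.1  path d0:H3→d1:-→d2:-→d3:-→d4:-→d5:-→d6:-→d7:-→d8:-→d9:-→d10:-→d11:-→d12:H4→d13:-→d14:-→d15:-→d16:H5→d17:-→d18:-→d19:-→d20:-→d21:-→d22:-→d23:H4  best=H4
  ? 184.81.228.186  path d0:H3→d1:-→d2:-→d3:-→d4:-→d5:-→d6:-→d7:-→d8:-→d9:-→d10:-→d11:-→d12:H4  best=H4
  add 12.0.0.0/6 -> H0 at depth 6

== LOOKUPS ==
["H6","H4","no-route","H4","H6","H6","H3","H6","H6","H6","H3","H4","H4"]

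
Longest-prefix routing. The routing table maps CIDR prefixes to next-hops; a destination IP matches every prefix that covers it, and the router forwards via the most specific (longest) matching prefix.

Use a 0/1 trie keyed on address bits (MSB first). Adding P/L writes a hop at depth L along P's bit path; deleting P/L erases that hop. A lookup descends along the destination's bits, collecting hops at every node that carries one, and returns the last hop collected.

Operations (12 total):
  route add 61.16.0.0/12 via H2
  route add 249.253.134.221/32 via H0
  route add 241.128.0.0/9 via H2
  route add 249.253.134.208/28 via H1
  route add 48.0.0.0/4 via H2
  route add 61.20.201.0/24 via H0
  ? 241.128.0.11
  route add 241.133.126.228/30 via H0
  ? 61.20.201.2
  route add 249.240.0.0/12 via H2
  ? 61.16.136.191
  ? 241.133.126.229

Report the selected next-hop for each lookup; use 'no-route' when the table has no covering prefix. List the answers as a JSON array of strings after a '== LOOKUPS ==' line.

Trace:
  add 61.16.0.0/12 -> H2 at depth 12
  add 249.253.134.221/32 -> H0 at depth 32
  add 241.128.0.0/9 -> H2 at depth 9
  add 249.253.134.208/28 -> H1 at depth 28
  add 48.0.0.0/4 -> H2 at depth 4
  add 61.20.201.0/24 -> H0 at depth 24
  Q 241.128.0.11: descend 111100011 ; hops seen [H2] ; pick H2
  add 241.133.126.228/30 -> H0 at depth 30
  Q 61.20.201.2: descend 001111010001010011001001 ; hops seen [H2,H2,H0] ; pick H0
  add 249.240.0.0/12 -> H2 at depth 12
  Q 61.16.136.191: descend 0011110100010 ; hops seen [H2,H2] ; pick H2
  Q 241.133.126.229: descend 111100011000010101111110111001 ; hops seen [H2,H0] ; pick H0

== LOOKUPS ==
["H2","H0","H2","H0"]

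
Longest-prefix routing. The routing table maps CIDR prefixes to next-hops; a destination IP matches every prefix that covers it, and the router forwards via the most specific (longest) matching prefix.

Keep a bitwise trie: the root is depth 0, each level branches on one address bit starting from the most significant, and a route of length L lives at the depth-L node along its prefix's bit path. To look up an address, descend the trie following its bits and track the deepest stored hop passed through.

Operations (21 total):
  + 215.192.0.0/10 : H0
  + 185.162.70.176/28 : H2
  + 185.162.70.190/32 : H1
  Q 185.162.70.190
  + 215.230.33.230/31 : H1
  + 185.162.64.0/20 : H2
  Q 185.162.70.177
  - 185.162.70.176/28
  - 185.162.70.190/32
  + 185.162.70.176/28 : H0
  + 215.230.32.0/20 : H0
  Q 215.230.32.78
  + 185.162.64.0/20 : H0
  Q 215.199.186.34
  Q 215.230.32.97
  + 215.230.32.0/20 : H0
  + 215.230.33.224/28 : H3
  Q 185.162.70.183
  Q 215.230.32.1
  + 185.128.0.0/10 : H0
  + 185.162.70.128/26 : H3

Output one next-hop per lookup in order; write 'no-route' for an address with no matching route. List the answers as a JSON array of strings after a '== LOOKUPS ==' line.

Process each operation:
  + 215.192.0.0/10 (H0) depth=10
  + 185.162.70.176/28 (H2) depth=28
  + 185.162.70.190/32 (H1) depth=32
  ? 185.162.70.190  path d0:-→d1:-→d2:-→d3:-→d4:-→d5:-→d6:-→d7:-→d8:-→d9:-→d10:-→d11:-→d12:-→d13:-→d14:-→d15:-→d16:-→d17:-→d18:-→d19:-→d20:-→d21:-→d22:-→d23:-→d24:-→d25:-→d26:-→d27:-→d28:H2→d29:-→d30:-→d31:-→d32:H1  best=H1
  + 215.230.33.230/31 (H1) depth=31
  + 185.162.64.0/20 (H2) depth=20
  ? 185.162.70.177  path d0:-→d1:-→d2:-→d3:-→d4:-→d5:-→d6:-→d7:-→d8:-→d9:-→d10:-→d11:-→d12:-→d13:-→d14:-→d15:-→d16:-→d17:-→d18:-→d19:-→d20:H2→d21:-→d22:-→d23:-→d24:-→d25:-→d26:-→d27:-→d28:H2  best=H2
  del 185.162.70.176/28 (clear depth 28)
  del 185.162.70.190/32 (clear depth 32)
  + 185.162.70.176/28 (H0) depth=28
  + 215.230.32.0/20 (H0) depth=20
  ? 215.230.32.78  path d0:-→d1:-→d2:-→d3:-→d4:-→d5:-→d6:-→d7:-→d8:-→d9:-→d10:H0→d11:-→d12:-→d13:-→d14:-→d15:-→d16:-→d17:-→d18:-→d19:-→d20:H0→d21:-→d22:-→d23:-  best=H0
  + 185.162.64.0/20 (H0) depth=20
  ? 215.199.186.34  path d0:-→d1:-→d2:-→d3:-→d4:-→d5:-→d6:-→d7:-→d8:-→d9:-→d10:H0  best=H0
  ? 215.230.32.97  path d0:-→d1:-→d2:-→d3:-→d4:-→d5:-→d6:-→d7:-→d8:-→d9:-→d10:H0→d11:-→d12:-→d13:-→d14:-→d15:-→d16:-→d17:-→d18:-→d19:-→d20:H0→d21:-→d22:-→d23:-  best=H0
  + 215.230.32.0/20 (H0) depth=20
  + 215.230.33.224/28 (H3) depth=28
  ? 185.162.70.183  path d0:-→d1:-→d2:-→d3:-→d4:-→d5:-→d6:-→d7:-→d8:-→d9:-→d10:-→d11:-→d12:-→d13:-→d14:-→d15:-→d16:-→d17:-→d18:-→d19:-→d20:H0→d21:-→d22:-→d23:-→d24:-→d25:-→d26:-→d27:-→d28:H0  best=H0
  ? 215.230.32.1  path d0:-→d1:-→d2:-→d3:-→d4:-→d5:-→d6:-→d7:-→d8:-→d9:-→d10:H0→d11:-→d12:-→d13:-→d14:-→d15:-→d16:-→d17:-→d18:-→d19:-→d20:H0→d21:-→d22:-→d23:-  best=H0
  + 185.128.0.0/10 (H0) depth=10
  + 185.162.70.128/26 (H3) depth=26

== LOOKUPS ==
["H1","H2","H0","H0","H0","H0","H0"]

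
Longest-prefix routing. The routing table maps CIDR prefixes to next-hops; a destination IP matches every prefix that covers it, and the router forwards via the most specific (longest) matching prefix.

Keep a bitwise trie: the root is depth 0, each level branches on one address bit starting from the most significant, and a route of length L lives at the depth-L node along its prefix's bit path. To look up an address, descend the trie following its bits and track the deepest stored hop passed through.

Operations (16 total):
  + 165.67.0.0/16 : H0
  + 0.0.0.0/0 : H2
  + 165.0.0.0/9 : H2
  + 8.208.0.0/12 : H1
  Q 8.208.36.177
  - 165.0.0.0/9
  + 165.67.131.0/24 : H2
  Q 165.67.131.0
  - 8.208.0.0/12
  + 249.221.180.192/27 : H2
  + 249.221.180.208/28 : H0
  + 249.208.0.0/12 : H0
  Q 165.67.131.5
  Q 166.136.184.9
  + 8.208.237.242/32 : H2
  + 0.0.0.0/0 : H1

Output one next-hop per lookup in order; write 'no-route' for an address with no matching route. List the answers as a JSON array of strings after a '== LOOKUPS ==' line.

Apply in order:
  + 165.67.0.0/16 (H0) depth=16
  + 0.0.0.0/0 (H2) depth=0
  + 165.0.0.0/9 (H2) depth=9
  + 8.208.0.0/12 (H1) depth=12
  lookup 8.208.36.177: bits 000010001101 walk d0:H2→d1:-→d2:-→d3:-→d4:-→d5:-→d6:-→d7:-→d8:-→d9:-→d10:-→d11:-→d12:H1 -> H1
  - 165.0.0.0/9 clear@9
  + 165.67.131.0/24 (H2) depth=24
  lookup 165.67.131.0: bits 101001010100001110000011 walk d0:H2→d1:-→d2:-→d3:-→d4:-→d5:-→d6:-→d7:-→d8:-→d9:-→d10:-→d11:-→d12:-→d13:-→d14:-→d15:-→d16:H0→d17:-→d18:-→d19:-→d20:-→d21:-→d22:-→d23:-→d24:H2 -> H2
  - 8.208.0.0/12 clear@12
  + 249.221.180.192/27 (H2) depth=27
  + 249.221.180.208/28 (H0) depth=28
  + 249.208.0.0/12 (H0) depth=12
  lookup 165.67.131.5: bits 101001010100001110000011 walk d0:H2→d1:-→d2:-→d3:-→d4:-→d5:-→d6:-→d7:-→d8:-→d9:-→d10:-→d11:-→d12:-→d13:-→d14:-→d15:-→d16:H0→d17:-→d18:-→d19:-→d20:-→d21:-→d22:-→d23:-→d24:H2 -> H2
  lookup 166.136.184.9: bits 101001 walk d0:H2→d1:-→d2:-→d3:-→d4:-→d5:-→d6:- -> H2
  + 8.208.237.242/32 (H2) depth=32
  + 0.0.0.0/0 (H1) depth=0

== LOOKUPS ==
["H1","H2","H2","H2"]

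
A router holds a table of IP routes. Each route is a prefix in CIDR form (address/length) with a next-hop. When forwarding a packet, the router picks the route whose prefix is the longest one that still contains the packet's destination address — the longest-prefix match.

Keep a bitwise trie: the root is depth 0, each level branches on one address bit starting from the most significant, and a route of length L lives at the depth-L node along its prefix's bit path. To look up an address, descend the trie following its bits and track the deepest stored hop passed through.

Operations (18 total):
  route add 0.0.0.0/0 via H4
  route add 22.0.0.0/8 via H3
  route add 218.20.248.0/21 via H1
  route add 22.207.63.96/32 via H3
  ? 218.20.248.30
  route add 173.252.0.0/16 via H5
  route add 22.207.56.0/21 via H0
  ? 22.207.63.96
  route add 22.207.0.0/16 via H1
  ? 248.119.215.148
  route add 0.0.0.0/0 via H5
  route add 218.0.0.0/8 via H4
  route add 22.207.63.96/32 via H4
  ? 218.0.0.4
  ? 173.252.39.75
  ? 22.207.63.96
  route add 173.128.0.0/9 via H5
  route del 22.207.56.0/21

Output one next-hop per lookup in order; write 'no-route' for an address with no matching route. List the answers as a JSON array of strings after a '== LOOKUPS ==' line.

Process each operation:
  add 0.0.0.0/0 -> H4 at depth 0
  add 22.0.0.0/8 -> H3 at depth 8
  add 218.20.248.0/21 -> H1 at depth 21
  add 22.207.63.96/32 -> H3 at depth 32
  lookup 218.20.248.30: bits 110110100001010011111 walk d0:H4→d1:-→d2:-→d3:-→d4:-→d5:-→d6:-→d7:-→d8:-→d9:-→d10:-→d11:-→d12:-→d13:-→d14:-→d15:-→d16:-→d17:-→d18:-→d19:-→d20:-→d21:H1 -> H1
  add 173.252.0.0/16 -> H5 at depth 16
  add 22.207.56.0/21 -> H0 at depth 21
  lookup 22.207.63.96: bits 00010110110011110011111101100000 walk d0:H4→d1:-→d2:-→d3:-→d4:-→d5:-→d6:-→d7:-→d8:H3→d9:-→d10:-→d11:-→d12:-→d13:-→d14:-→d15:-→d16:-→d17:-→d18:-→d19:-→d20:-→d21:H0→d22:-→d23:-→d24:-→d25:-→d26:-→d27:-→d28:-→d29:-→d30:-→d31:-→d32:H3 -> H3
  add 22.207.0.0/16 -> H1 at depth 16
  lookup 248.119.215.148: bits 11 walk d0:H4→d1:-→d2:- -> H4
  add 0.0.0.0/0 -> H5 at depth 0
  add 218.0.0.0/8 -> H4 at depth 8
  add 22.207.63.96/32 -> H4 at depth 32
  lookup 218.0.0.4: bits 11011010000 walk d0:H5→d1:-→d2:-→d3:-→d4:-→d5:-→d6:-→d7:-→d8:H4→d9:-→d10:-→d11:- -> H4
  lookup 173.252.39.75: bits 1010110111111100 walk d0:H5→d1:-→d2:-→d3:-→d4:-→d5:-→d6:-→d7:-→d8:-→d9:-→d10:-→d11:-→d12:-→d13:-→d14:-→d15:-→d16:H5 -> H5
  lookup 22.207.63.96: bits 00010110110011110011111101100000 walk d0:H5→d1:-→d2:-→d3:-→d4:-→d5:-→d6:-→d7:-→d8:H3→d9:-→d10:-→d11:-→d12:-→d13:-→d14:-→d15:-→d16:H1→d17:-→d18:-→d19:-→d20:-→d21:H0→d22:-→d23:-→d24:-→d25:-→d26:-→d27:-→d28:-→d29:-→d30:-→d31:-→d32:H4 -> H4
  add 173.128.0.0/9 -> H5 at depth 9
  - 22.207.56.0/21 clear@21

== LOOKUPS ==
["H1","H3","H4","H4","H5","H4"]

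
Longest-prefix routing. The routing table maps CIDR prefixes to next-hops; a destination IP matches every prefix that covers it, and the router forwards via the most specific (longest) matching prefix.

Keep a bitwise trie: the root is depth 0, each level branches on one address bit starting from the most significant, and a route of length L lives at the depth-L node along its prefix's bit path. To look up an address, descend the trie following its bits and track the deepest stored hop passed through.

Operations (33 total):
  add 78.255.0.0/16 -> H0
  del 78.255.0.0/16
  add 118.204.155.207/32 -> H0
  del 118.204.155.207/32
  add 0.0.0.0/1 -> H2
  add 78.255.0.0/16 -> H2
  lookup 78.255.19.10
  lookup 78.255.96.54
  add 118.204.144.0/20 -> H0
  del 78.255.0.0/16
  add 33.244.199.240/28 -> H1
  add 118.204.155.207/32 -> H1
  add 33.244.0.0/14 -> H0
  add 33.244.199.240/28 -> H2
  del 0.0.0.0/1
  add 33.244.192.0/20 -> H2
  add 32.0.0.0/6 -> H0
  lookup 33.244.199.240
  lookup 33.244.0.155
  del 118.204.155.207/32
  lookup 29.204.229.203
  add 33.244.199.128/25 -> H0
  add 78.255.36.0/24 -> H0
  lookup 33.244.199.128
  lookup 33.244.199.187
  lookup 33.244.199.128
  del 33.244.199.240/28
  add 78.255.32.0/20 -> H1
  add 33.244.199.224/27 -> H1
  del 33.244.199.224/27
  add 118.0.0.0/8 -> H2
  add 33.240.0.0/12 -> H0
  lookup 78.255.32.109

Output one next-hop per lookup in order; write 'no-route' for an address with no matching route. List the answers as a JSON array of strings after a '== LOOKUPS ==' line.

Apply in order:
  add 78.255.0.0/16 -> H0 at depth 16
  del 78.255.0.0/16 (clear depth 16)
  add 118.204.155.207/32 -> H0 at depth 32
  del 118.204.155.207/32 (clear depth 32)
  add 0.0.0.0/1 -> H2 at depth 1
  add 78.255.0.0/16 -> H2 at depth 16
  lookup 78.255.19.10: bits 0100111011111111 walk d0:-→d1:H2→d2:-→d3:-→d4:-→d5:-→d6:-→d7:-→d8:-→d9:-→d10:-→d11:-→d12:-→d13:-→d14:-→d15:-→d16:H2 -> H2
  lookup 78.255.96.54: bits 0100111011111111 walk d0:-→d1:H2→d2:-→d3:-→d4:-→d5:-→d6:-→d7:-→d8:-→d9:-→d10:-→d11:-→d12:-→d13:-→d14:-→d15:-→d16:H2 -> H2
  add 118.204.144.0/20 -> H0 at depth 20
  del 78.255.0.0/16 (clear depth 16)
  add 33.244.199.240/28 -> H1 at depth 28
  add 118.204.155.207/32 -> H1 at depth 32
  add 33.244.0.0/14 -> H0 at depth 14
  add 33.244.199.240/28 -> H2 at depth 28
  del 0.0.0.0/1 (clear depth 1)
  add 33.244.192.0/20 -> H2 at depth 20
  add 32.0.0.0/6 -> H0 at depth 6
  lookup 33.244.199.240: bits 0010000111110100110001111111 walk d0:-→d1:-→d2:-→d3:-→d4:-→d5:-→d6:H0→d7:-→d8:-→d9:-→d10:-→d11:-→d12:-→d13:-→d14:H0→d15:-→d16:-→d17:-→d18:-→d19:-→d20:H2→d21:-→d22:-→d23:-→d24:-→d25:-→d26:-→d27:-→d28:H2 -> H2
  lookup 33.244.0.155: bits 0010000111110100 walk d0:-→d1:-→d2:-→d3:-→d4:-→d5:-→d6:H0→d7:-→d8:-→d9:-→d10:-→d11:-→d12:-→d13:-→d14:H0→d15:-→d16:- -> H0
  del 118.204.155.207/32 (clear depth 32)
  lookup 29.204.229.203: bits 00 walk d0:-→d1:-→d2:- -> no-route
  add 33.244.199.128/25 -> H0 at depth 25
  add 78.255.36.0/24 -> H0 at depth 24
  lookup 33.244.199.128: bits 0010000111110100110001111 walk d0:-→d1:-→d2:-→d3:-→d4:-→d5:-→d6:H0→d7:-→d8:-→d9:-→d10:-→d11:-→d12:-→d13:-→d14:H0→d15:-→d16:-→d17:-→d18:-→d19:-→d20:H2→d21:-→d22:-→d23:-→d24:-→d25:H0 -> H0
  lookup 33.244.199.187: bits 0010000111110100110001111 walk d0:-→d1:-→d2:-→d3:-→d4:-→d5:-→d6:H0→d7:-→d8:-→d9:-→d10:-→d11:-→d12:-→d13:-→d14:H0→d15:-→d16:-→d17:-→d18:-→d19:-→d20:H2→d21:-→d22:-→d23:-→d24:-→d25:H0 -> H0
  lookup 33.244.199.128: bits 0010000111110100110001111 walk d0:-→d1:-→d2:-→d3:-→d4:-→d5:-→d6:H0→d7:-→d8:-→d9:-→d10:-→d11:-→d12:-→d13:-→d14:H0→d15:-→d16:-→d17:-→d18:-→d19:-→d20:H2→d21:-→d22:-→d23:-→d24:-→d25:H0 -> H0
  del 33.244.199.240/28 (clear depth 28)
  add 78.255.32.0/20 -> H1 at depth 20
  add 33.244.199.224/27 -> H1 at depth 27
  del 33.244.199.224/27 (clear depth 27)
  add 118.0.0.0/8 -> H2 at depth 8
  add 33.240.0.0/12 -> H0 at depth 12
  lookup 78.255.32.109: bits 010011101111111100100 walk d0:-→d1:-→d2:-→d3:-→d4:-→d5:-→d6:-→d7:-→d8:-→d9:-→d10:-→d11:-→d12:-→d13:-→d14:-→d15:-→d16:-→d17:-→d18:-→d19:-→d20:H1→d21:- -> H1

== LOOKUPS ==
["H2","H2","H2","H0","no-route","H0","H0","H0","H1"]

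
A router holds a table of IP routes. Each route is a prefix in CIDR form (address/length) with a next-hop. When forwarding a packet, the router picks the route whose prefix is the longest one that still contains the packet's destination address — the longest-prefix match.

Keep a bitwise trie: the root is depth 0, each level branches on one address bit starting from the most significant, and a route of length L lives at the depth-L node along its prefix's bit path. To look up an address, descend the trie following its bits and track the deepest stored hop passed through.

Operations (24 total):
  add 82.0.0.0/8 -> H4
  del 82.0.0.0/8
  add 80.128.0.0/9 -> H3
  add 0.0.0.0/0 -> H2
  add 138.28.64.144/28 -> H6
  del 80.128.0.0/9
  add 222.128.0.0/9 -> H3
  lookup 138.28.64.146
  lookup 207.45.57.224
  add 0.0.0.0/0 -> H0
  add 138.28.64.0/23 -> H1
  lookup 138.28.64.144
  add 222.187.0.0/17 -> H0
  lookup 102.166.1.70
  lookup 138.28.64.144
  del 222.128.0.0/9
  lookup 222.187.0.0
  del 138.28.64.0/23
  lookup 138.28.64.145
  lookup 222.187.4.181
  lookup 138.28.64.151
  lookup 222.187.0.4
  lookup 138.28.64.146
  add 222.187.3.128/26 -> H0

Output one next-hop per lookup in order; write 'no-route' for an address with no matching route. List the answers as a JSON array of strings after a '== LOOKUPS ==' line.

Apply in order:
  + 82.0.0.0/8 (H4) depth=8
  - 82.0.0.0/8 clear@8
  + 80.128.0.0/9 (H3) depth=9
  + 0.0.0.0/0 (H2) depth=0
  + 138.28.64.144/28 (H6) depth=28
  - 80.128.0.0/9 clear@9
  + 222.128.0.0/9 (H3) depth=9
  lookup 138.28.64.146: bits 1000101000011100010000001001 walk d0:H2→d1:-→d2:-→d3:-→d4:-→d5:-→d6:-→d7:-→d8:-→d9:-→d10:-→d11:-→d12:-→d13:-→d14:-→d15:-→d16:-→d17:-→d18:-→d19:-→d20:-→d21:-→d22:-→d23:-→d24:-→d25:-→d26:-→d27:-→d28:H6 -> H6
  lookup 207.45.57.224: bits 110 walk d0:H2→d1:-→d2:-→d3:- -> H2
  + 0.0.0.0/0 (H0) depth=0
  + 138.28.64.0/23 (H1) depth=23
  lookup 138.28.64.144: bits 1000101000011100010000001001 walk d0:H0→d1:-→d2:-→d3:-→d4:-→d5:-→d6:-→d7:-→d8:-→d9:-→d10:-→d11:-→d12:-→d13:-→d14:-→d15:-→d16:-→d17:-→d18:-→d19:-→d20:-→d21:-→d22:-→d23:H1→d24:-→d25:-→d26:-→d27:-→d28:H6 -> H6
  + 222.187.0.0/17 (H0) depth=17
  lookup 102.166.1.70: bits 01 walk d0:H0→d1:-→d2:- -> H0
  lookup 138.28.64.144: bits 1000101000011100010000001001 walk d0:H0→d1:-→d2:-→d3:-→d4:-→d5:-→d6:-→d7:-→d8:-→d9:-→d10:-→d11:-→d12:-→d13:-→d14:-→d15:-→d16:-→d17:-→d18:-→d19:-→d20:-→d21:-→d22:-→d23:H1→d24:-→d25:-→d26:-→d27:-→d28:H6 -> H6
  - 222.128.0.0/9 clear@9
  lookup 222.187.0.0: bits 11011110101110110 walk d0:H0→d1:-→d2:-→d3:-→d4:-→d5:-→d6:-→d7:-→d8:-→d9:-→d10:-→d11:-→d12:-→d13:-→d14:-→d15:-→d16:-→d17:H0 -> H0
  - 138.28.64.0/23 clear@23
  lookup 138.28.64.145: bits 1000101000011100010000001001 walk d0:H0→d1:-→d2:-→d3:-→d4:-→d5:-→d6:-→d7:-→d8:-→d9:-→d10:-→d11:-→d12:-→d13:-→d14:-→d15:-→d16:-→d17:-→d18:-→d19:-→d20:-→d21:-→d22:-→d23:-→d24:-→d25:-→d26:-→d27:-→d28:H6 -> H6
  lookup 222.187.4.181: bits 11011110101110110 walk d0:H0→d1:-→d2:-→d3:-→d4:-→d5:-→d6:-→d7:-→d8:-→d9:-→d10:-→d11:-→d12:-→d13:-→d14:-→d15:-→d16:-→d17:H0 -> H0
  lookup 138.28.64.151: bits 1000101000011100010000001001 walk d0:H0→d1:-→d2:-→d3:-→d4:-→d5:-→d6:-→d7:-→d8:-→d9:-→d10:-→d11:-→d12:-→d13:-→d14:-→d15:-→d16:-→d17:-→d18:-→d19:-→d20:-→d21:-→d22:-→d23:-→d24:-→d25:-→d26:-→d27:-→d28:H6 -> H6
  lookup 222.187.0.4: bits 11011110101110110 walk d0:H0→d1:-→d2:-→d3:-→d4:-→d5:-→d6:-→d7:-→d8:-→d9:-→d10:-→d11:-→d12:-→d13:-→d14:-→d15:-→d16:-→d17:H0 -> H0
  lookup 138.28.64.146: bits 1000101000011100010000001001 walk d0:H0→d1:-→d2:-→d3:-→d4:-→d5:-→d6:-→d7:-→d8:-→d9:-→d10:-→d11:-→d12:-→d13:-→d14:-→d15:-→d16:-→d17:-→d18:-→d19:-→d20:-→d21:-→d22:-→d23:-→d24:-→d25:-→d26:-→d27:-→d28:H6 -> H6
  + 222.187.3.128/26 (H0) depth=26

== LOOKUPS ==
["H6","H2","H6","H0","H6","H0","H6","H0","H6","H0","H6"]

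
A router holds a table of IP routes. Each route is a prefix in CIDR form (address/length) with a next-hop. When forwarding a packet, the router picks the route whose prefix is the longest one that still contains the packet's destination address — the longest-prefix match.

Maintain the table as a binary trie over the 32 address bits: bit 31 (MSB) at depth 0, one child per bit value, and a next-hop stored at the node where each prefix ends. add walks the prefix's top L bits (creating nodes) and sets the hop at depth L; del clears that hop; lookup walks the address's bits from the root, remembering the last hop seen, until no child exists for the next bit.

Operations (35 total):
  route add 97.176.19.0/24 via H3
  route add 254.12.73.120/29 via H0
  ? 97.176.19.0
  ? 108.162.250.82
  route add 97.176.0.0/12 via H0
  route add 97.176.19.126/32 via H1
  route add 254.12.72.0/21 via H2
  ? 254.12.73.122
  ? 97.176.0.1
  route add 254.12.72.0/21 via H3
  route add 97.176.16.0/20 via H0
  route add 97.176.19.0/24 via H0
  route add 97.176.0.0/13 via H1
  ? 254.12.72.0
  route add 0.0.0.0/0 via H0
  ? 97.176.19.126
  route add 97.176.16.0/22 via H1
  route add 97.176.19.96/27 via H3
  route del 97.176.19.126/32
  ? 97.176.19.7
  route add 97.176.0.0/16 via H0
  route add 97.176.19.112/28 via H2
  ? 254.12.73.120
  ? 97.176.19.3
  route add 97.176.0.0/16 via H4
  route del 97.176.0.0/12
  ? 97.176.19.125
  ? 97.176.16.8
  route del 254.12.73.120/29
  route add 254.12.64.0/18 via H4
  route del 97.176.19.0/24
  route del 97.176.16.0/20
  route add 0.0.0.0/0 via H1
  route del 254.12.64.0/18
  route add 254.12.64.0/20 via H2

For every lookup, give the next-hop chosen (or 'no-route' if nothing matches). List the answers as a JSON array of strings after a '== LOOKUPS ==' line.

Apply in order:
  + 97.176.19.0/24 (H3) depth=24
  + 254.12.73.120/29 (H0) depth=29
  ? 97.176.19.0  path d0:-→d1:-→d2:-→d3:-→d4:-→d5:-→d6:-→d7:-→d8:-→d9:-→d10:-→d11:-→d12:-→d13:-→d14:-→d15:-→d16:-→d17:-→d18:-→d19:-→d20:-→d21:-→d22:-→d23:-→d24:H3  best=H3
  ? 108.162.250.82  path d0:-→d1:-→d2:-→d3:-→d4:-  best=no-route
  + 97.176.0.0/12 (H0) depth=12
  + 97.176.19.126/32 (H1) depth=32
  + 254.12.72.0/21 (H2) depth=21
  ? 254.12.73.122  path d0:-→d1:-→d2:-→d3:-→d4:-→d5:-→d6:-→d7:-→d8:-→d9:-→d10:-→d11:-→d12:-→d13:-→d14:-→d15:-→d16:-→d17:-→d18:-→d19:-→d20:-→d21:H2→d22:-→d23:-→d24:-→d25:-→d26:-→d27:-→d28:-→d29:H0  best=H0
  ? 97.176.0.1  path d0:-→d1:-→d2:-→d3:-→d4:-→d5:-→d6:-→d7:-→d8:-→d9:-→d10:-→d11:-→d12:H0→d13:-→d14:-→d15:-→d16:-→d17:-→d18:-→d19:-  best=H0
  + 254.12.72.0/21 (H3) depth=21
  + 97.176.16.0/20 (H0) depth=20
  + 97.176.19.0/24 (H0) depth=24
  + 97.176.0.0/13 (H1) depth=13
  ? 254.12.72.0  path d0:-→d1:-→d2:-→d3:-→d4:-→d5:-→d6:-→d7:-→d8:-→d9:-→d10:-→d11:-→d12:-→d13:-→d14:-→d15:-→d16:-→d17:-→d18:-→d19:-→d20:-→d21:H3→d22:-→d23:-  best=H3
  + 0.0.0.0/0 (H0) depth=0
  ? 97.176.19.126  path d0:H0→d1:-→d2:-→d3:-→d4:-→d5:-→d6:-→d7:-→d8:-→d9:-→d10:-→d11:-→d12:H0→d13:H1→d14:-→d15:-→d16:-→d17:-→d18:-→d19:-→d20:H0→d21:-→d22:-→d23:-→d24:H0→d25:-→d26:-→d27:-→d28:-→d29:-→d30:-→d31:-→d32:H1  best=H1
  + 97.176.16.0/22 (H1) depth=22
  + 97.176.19.96/27 (H3) depth=27
  - 97.176.19.126/32 clear@32
  ? 97.176.19.7  path d0:H0→d1:-→d2:-→d3:-→d4:-→d5:-→d6:-→d7:-→d8:-→d9:-→d10:-→d11:-→d12:H0→d13:H1→d14:-→d15:-→d16:-→d17:-→d18:-→d19:-→d20:H0→d21:-→d22:H1→d23:-→d24:H0→d25:-  best=H0
  + 97.176.0.0/16 (H0) depth=16
  + 97.176.19.112/28 (H2) depth=28
  ? 254.12.73.120  path d0:H0→d1:-→d2:-→d3:-→d4:-→d5:-→d6:-→d7:-→d8:-→d9:-→d10:-→d11:-→d12:-→d13:-→d14:-→d15:-→d16:-→d17:-→d18:-→d19:-→d20:-→d21:H3→d22:-→d23:-→d24:-→d25:-→d26:-→d27:-→d28:-→d29:H0  best=H0
  ? 97.176.19.3  path d0:H0→d1:-→d2:-→d3:-→d4:-→d5:-→d6:-→d7:-→d8:-→d9:-→d10:-→d11:-→d12:H0→d13:H1→d14:-→d15:-→d16:H0→d17:-→d18:-→d19:-→d20:H0→d21:-→d22:H1→d23:-→d24:H0→d25:-  best=H0
  + 97.176.0.0/16 (H4) depth=16
  - 97.176.0.0/12 clear@12
  ? 97.176.19.125  path d0:H0→d1:-→d2:-→d3:-→d4:-→d5:-→d6:-→d7:-→d8:-→d9:-→d10:-→d11:-→d12:-→d13:H1→d14:-→d15:-→d16:H4→d17:-→d18:-→d19:-→d20:H0→d21:-→d22:H1→d23:-→d24:H0→d25:-→d26:-→d27:H3→d28:H2→d29:-→d30:-  best=H2
  ? 97.176.16.8  path d0:H0→d1:-→d2:-→d3:-→d4:-→d5:-→d6:-→d7:-→d8:-→d9:-→d10:-→d11:-→d12:-→d13:H1→d14:-→d15:-→d16:H4→d17:-→d18:-→d19:-→d20:H0→d21:-→d22:H1  best=H1
  - 254.12.73.120/29 clear@29
  + 254.12.64.0/18 (H4) depth=18
  - 97.176.19.0/24 clear@24
  - 97.176.16.0/20 clear@20
  + 0.0.0.0/0 (H1) depth=0
  - 254.12.64.0/18 clear@18
  + 254.12.64.0/20 (H2) depth=20

== LOOKUPS ==
["H3","no-route","H0","H0","H3","H1","H0","H0","H0","H2","H1"]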